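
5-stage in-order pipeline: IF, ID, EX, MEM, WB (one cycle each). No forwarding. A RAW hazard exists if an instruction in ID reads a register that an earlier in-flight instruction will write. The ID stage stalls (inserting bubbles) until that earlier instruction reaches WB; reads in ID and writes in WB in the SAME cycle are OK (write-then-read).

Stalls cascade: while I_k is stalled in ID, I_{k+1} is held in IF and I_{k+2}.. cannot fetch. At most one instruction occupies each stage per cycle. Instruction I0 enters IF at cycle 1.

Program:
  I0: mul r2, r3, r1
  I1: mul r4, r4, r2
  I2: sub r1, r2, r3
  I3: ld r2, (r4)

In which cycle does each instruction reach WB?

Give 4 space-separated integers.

Answer: 5 8 9 11

Derivation:
I0 mul r2 <- r3,r1: IF@1 ID@2 stall=0 (-) EX@3 MEM@4 WB@5
I1 mul r4 <- r4,r2: IF@2 ID@3 stall=2 (RAW on I0.r2 (WB@5)) EX@6 MEM@7 WB@8
I2 sub r1 <- r2,r3: IF@3 ID@6 stall=0 (-) EX@7 MEM@8 WB@9
I3 ld r2 <- r4: IF@6 ID@7 stall=1 (RAW on I1.r4 (WB@8)) EX@9 MEM@10 WB@11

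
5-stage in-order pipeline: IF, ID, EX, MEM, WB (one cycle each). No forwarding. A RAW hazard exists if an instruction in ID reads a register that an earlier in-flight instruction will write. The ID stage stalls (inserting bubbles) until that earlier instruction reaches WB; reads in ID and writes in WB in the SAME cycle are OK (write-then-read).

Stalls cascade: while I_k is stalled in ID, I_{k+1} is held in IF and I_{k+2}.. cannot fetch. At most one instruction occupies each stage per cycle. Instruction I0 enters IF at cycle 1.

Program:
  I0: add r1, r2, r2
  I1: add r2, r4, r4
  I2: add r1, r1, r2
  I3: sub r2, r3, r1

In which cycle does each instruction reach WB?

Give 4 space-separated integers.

Answer: 5 6 9 12

Derivation:
I0 add r1 <- r2,r2: IF@1 ID@2 stall=0 (-) EX@3 MEM@4 WB@5
I1 add r2 <- r4,r4: IF@2 ID@3 stall=0 (-) EX@4 MEM@5 WB@6
I2 add r1 <- r1,r2: IF@3 ID@4 stall=2 (RAW on I1.r2 (WB@6)) EX@7 MEM@8 WB@9
I3 sub r2 <- r3,r1: IF@4 ID@7 stall=2 (RAW on I2.r1 (WB@9)) EX@10 MEM@11 WB@12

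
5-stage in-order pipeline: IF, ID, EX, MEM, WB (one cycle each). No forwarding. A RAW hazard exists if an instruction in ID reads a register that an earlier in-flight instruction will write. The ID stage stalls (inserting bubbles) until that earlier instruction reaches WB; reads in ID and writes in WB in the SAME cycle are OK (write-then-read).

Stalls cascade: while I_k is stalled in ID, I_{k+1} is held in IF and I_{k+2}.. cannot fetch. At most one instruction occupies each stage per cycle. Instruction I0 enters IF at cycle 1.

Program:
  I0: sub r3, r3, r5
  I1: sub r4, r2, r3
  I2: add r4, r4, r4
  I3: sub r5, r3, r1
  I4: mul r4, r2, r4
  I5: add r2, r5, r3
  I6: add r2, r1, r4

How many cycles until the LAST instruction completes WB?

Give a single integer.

I0 sub r3 <- r3,r5: IF@1 ID@2 stall=0 (-) EX@3 MEM@4 WB@5
I1 sub r4 <- r2,r3: IF@2 ID@3 stall=2 (RAW on I0.r3 (WB@5)) EX@6 MEM@7 WB@8
I2 add r4 <- r4,r4: IF@3 ID@6 stall=2 (RAW on I1.r4 (WB@8)) EX@9 MEM@10 WB@11
I3 sub r5 <- r3,r1: IF@6 ID@9 stall=0 (-) EX@10 MEM@11 WB@12
I4 mul r4 <- r2,r4: IF@9 ID@10 stall=1 (RAW on I2.r4 (WB@11)) EX@12 MEM@13 WB@14
I5 add r2 <- r5,r3: IF@10 ID@12 stall=0 (-) EX@13 MEM@14 WB@15
I6 add r2 <- r1,r4: IF@12 ID@13 stall=1 (RAW on I4.r4 (WB@14)) EX@15 MEM@16 WB@17

Answer: 17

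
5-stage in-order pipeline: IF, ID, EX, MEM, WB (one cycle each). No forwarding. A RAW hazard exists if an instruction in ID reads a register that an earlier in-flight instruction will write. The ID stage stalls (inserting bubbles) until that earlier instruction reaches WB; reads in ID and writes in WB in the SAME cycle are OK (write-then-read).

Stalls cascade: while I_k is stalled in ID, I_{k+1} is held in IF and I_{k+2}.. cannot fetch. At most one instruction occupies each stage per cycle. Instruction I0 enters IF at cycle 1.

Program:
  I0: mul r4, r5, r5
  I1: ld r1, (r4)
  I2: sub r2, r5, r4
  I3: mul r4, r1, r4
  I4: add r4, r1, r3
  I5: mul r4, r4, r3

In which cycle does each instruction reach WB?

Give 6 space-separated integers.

I0 mul r4 <- r5,r5: IF@1 ID@2 stall=0 (-) EX@3 MEM@4 WB@5
I1 ld r1 <- r4: IF@2 ID@3 stall=2 (RAW on I0.r4 (WB@5)) EX@6 MEM@7 WB@8
I2 sub r2 <- r5,r4: IF@3 ID@6 stall=0 (-) EX@7 MEM@8 WB@9
I3 mul r4 <- r1,r4: IF@6 ID@7 stall=1 (RAW on I1.r1 (WB@8)) EX@9 MEM@10 WB@11
I4 add r4 <- r1,r3: IF@7 ID@9 stall=0 (-) EX@10 MEM@11 WB@12
I5 mul r4 <- r4,r3: IF@9 ID@10 stall=2 (RAW on I4.r4 (WB@12)) EX@13 MEM@14 WB@15

Answer: 5 8 9 11 12 15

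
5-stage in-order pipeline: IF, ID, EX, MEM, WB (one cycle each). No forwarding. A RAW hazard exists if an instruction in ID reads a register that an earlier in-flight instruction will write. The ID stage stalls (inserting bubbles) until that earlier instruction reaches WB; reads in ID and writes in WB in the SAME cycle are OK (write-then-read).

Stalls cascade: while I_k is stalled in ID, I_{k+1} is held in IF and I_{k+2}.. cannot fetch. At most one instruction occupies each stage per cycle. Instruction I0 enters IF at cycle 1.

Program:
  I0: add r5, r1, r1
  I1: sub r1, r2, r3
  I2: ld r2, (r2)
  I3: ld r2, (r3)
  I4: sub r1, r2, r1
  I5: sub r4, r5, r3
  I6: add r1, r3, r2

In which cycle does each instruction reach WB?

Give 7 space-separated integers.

I0 add r5 <- r1,r1: IF@1 ID@2 stall=0 (-) EX@3 MEM@4 WB@5
I1 sub r1 <- r2,r3: IF@2 ID@3 stall=0 (-) EX@4 MEM@5 WB@6
I2 ld r2 <- r2: IF@3 ID@4 stall=0 (-) EX@5 MEM@6 WB@7
I3 ld r2 <- r3: IF@4 ID@5 stall=0 (-) EX@6 MEM@7 WB@8
I4 sub r1 <- r2,r1: IF@5 ID@6 stall=2 (RAW on I3.r2 (WB@8)) EX@9 MEM@10 WB@11
I5 sub r4 <- r5,r3: IF@6 ID@9 stall=0 (-) EX@10 MEM@11 WB@12
I6 add r1 <- r3,r2: IF@9 ID@10 stall=0 (-) EX@11 MEM@12 WB@13

Answer: 5 6 7 8 11 12 13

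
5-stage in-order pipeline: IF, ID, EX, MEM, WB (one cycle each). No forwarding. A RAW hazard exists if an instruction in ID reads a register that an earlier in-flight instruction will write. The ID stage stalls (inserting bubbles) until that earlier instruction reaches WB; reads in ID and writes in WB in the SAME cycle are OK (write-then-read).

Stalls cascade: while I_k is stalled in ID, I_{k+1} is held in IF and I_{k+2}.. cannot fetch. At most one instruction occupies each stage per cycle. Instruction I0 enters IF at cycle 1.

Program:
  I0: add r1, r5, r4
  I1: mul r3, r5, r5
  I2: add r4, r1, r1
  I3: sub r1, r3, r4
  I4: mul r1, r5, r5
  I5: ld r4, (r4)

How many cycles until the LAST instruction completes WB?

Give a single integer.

Answer: 13

Derivation:
I0 add r1 <- r5,r4: IF@1 ID@2 stall=0 (-) EX@3 MEM@4 WB@5
I1 mul r3 <- r5,r5: IF@2 ID@3 stall=0 (-) EX@4 MEM@5 WB@6
I2 add r4 <- r1,r1: IF@3 ID@4 stall=1 (RAW on I0.r1 (WB@5)) EX@6 MEM@7 WB@8
I3 sub r1 <- r3,r4: IF@4 ID@6 stall=2 (RAW on I2.r4 (WB@8)) EX@9 MEM@10 WB@11
I4 mul r1 <- r5,r5: IF@6 ID@9 stall=0 (-) EX@10 MEM@11 WB@12
I5 ld r4 <- r4: IF@9 ID@10 stall=0 (-) EX@11 MEM@12 WB@13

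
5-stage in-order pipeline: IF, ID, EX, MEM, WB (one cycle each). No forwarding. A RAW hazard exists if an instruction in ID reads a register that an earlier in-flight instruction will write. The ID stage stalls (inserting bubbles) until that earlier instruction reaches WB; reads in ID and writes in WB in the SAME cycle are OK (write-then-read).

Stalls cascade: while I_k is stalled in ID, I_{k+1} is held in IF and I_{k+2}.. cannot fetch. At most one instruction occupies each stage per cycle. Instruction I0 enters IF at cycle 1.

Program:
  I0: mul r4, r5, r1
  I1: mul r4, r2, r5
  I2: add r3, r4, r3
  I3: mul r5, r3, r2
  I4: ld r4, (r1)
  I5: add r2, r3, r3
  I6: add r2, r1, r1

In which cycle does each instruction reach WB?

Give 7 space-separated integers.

I0 mul r4 <- r5,r1: IF@1 ID@2 stall=0 (-) EX@3 MEM@4 WB@5
I1 mul r4 <- r2,r5: IF@2 ID@3 stall=0 (-) EX@4 MEM@5 WB@6
I2 add r3 <- r4,r3: IF@3 ID@4 stall=2 (RAW on I1.r4 (WB@6)) EX@7 MEM@8 WB@9
I3 mul r5 <- r3,r2: IF@4 ID@7 stall=2 (RAW on I2.r3 (WB@9)) EX@10 MEM@11 WB@12
I4 ld r4 <- r1: IF@7 ID@10 stall=0 (-) EX@11 MEM@12 WB@13
I5 add r2 <- r3,r3: IF@10 ID@11 stall=0 (-) EX@12 MEM@13 WB@14
I6 add r2 <- r1,r1: IF@11 ID@12 stall=0 (-) EX@13 MEM@14 WB@15

Answer: 5 6 9 12 13 14 15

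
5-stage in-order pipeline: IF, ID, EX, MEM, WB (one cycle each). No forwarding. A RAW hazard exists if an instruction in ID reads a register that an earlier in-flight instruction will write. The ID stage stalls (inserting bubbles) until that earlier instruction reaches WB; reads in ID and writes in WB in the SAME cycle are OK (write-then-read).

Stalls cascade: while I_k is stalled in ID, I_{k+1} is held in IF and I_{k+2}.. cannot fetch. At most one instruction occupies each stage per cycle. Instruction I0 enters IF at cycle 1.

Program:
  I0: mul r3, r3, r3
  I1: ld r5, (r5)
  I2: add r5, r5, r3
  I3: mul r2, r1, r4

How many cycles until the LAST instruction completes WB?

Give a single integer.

I0 mul r3 <- r3,r3: IF@1 ID@2 stall=0 (-) EX@3 MEM@4 WB@5
I1 ld r5 <- r5: IF@2 ID@3 stall=0 (-) EX@4 MEM@5 WB@6
I2 add r5 <- r5,r3: IF@3 ID@4 stall=2 (RAW on I1.r5 (WB@6)) EX@7 MEM@8 WB@9
I3 mul r2 <- r1,r4: IF@4 ID@7 stall=0 (-) EX@8 MEM@9 WB@10

Answer: 10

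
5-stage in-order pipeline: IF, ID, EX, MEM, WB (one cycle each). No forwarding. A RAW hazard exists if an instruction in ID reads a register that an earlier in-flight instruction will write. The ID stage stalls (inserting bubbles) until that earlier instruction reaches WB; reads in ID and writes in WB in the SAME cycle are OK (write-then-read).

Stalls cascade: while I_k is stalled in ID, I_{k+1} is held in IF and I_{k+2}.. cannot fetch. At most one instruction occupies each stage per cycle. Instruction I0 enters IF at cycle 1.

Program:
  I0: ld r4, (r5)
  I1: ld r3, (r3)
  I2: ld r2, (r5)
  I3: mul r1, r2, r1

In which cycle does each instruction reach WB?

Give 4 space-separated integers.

I0 ld r4 <- r5: IF@1 ID@2 stall=0 (-) EX@3 MEM@4 WB@5
I1 ld r3 <- r3: IF@2 ID@3 stall=0 (-) EX@4 MEM@5 WB@6
I2 ld r2 <- r5: IF@3 ID@4 stall=0 (-) EX@5 MEM@6 WB@7
I3 mul r1 <- r2,r1: IF@4 ID@5 stall=2 (RAW on I2.r2 (WB@7)) EX@8 MEM@9 WB@10

Answer: 5 6 7 10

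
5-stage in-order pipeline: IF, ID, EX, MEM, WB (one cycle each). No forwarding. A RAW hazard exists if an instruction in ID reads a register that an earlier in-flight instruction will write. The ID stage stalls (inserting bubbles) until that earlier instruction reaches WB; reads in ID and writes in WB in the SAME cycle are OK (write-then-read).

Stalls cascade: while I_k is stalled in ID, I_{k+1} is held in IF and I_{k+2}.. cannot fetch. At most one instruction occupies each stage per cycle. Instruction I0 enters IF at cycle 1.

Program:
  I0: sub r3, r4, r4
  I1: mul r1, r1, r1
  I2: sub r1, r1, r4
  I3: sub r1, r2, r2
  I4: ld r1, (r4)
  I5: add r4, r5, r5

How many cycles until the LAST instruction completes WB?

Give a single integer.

I0 sub r3 <- r4,r4: IF@1 ID@2 stall=0 (-) EX@3 MEM@4 WB@5
I1 mul r1 <- r1,r1: IF@2 ID@3 stall=0 (-) EX@4 MEM@5 WB@6
I2 sub r1 <- r1,r4: IF@3 ID@4 stall=2 (RAW on I1.r1 (WB@6)) EX@7 MEM@8 WB@9
I3 sub r1 <- r2,r2: IF@4 ID@7 stall=0 (-) EX@8 MEM@9 WB@10
I4 ld r1 <- r4: IF@7 ID@8 stall=0 (-) EX@9 MEM@10 WB@11
I5 add r4 <- r5,r5: IF@8 ID@9 stall=0 (-) EX@10 MEM@11 WB@12

Answer: 12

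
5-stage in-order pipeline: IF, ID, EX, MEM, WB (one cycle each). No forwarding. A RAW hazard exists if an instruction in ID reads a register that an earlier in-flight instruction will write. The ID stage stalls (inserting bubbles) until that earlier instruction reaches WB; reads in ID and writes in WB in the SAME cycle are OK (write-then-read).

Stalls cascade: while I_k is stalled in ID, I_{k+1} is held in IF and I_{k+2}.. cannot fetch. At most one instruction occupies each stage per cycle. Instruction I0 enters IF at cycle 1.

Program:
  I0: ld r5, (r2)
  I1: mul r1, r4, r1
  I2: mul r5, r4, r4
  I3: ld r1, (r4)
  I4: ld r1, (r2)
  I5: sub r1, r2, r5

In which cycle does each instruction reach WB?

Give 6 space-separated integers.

Answer: 5 6 7 8 9 10

Derivation:
I0 ld r5 <- r2: IF@1 ID@2 stall=0 (-) EX@3 MEM@4 WB@5
I1 mul r1 <- r4,r1: IF@2 ID@3 stall=0 (-) EX@4 MEM@5 WB@6
I2 mul r5 <- r4,r4: IF@3 ID@4 stall=0 (-) EX@5 MEM@6 WB@7
I3 ld r1 <- r4: IF@4 ID@5 stall=0 (-) EX@6 MEM@7 WB@8
I4 ld r1 <- r2: IF@5 ID@6 stall=0 (-) EX@7 MEM@8 WB@9
I5 sub r1 <- r2,r5: IF@6 ID@7 stall=0 (-) EX@8 MEM@9 WB@10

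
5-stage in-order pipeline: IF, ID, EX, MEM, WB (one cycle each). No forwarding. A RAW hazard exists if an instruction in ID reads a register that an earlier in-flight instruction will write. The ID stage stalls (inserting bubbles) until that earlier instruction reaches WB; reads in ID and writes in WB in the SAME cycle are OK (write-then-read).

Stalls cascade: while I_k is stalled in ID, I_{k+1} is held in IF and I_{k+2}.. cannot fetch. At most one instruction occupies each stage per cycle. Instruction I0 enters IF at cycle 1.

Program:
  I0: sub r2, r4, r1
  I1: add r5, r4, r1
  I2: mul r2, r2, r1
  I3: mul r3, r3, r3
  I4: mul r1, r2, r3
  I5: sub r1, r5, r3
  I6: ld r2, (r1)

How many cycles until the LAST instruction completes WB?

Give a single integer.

Answer: 16

Derivation:
I0 sub r2 <- r4,r1: IF@1 ID@2 stall=0 (-) EX@3 MEM@4 WB@5
I1 add r5 <- r4,r1: IF@2 ID@3 stall=0 (-) EX@4 MEM@5 WB@6
I2 mul r2 <- r2,r1: IF@3 ID@4 stall=1 (RAW on I0.r2 (WB@5)) EX@6 MEM@7 WB@8
I3 mul r3 <- r3,r3: IF@4 ID@6 stall=0 (-) EX@7 MEM@8 WB@9
I4 mul r1 <- r2,r3: IF@6 ID@7 stall=2 (RAW on I3.r3 (WB@9)) EX@10 MEM@11 WB@12
I5 sub r1 <- r5,r3: IF@7 ID@10 stall=0 (-) EX@11 MEM@12 WB@13
I6 ld r2 <- r1: IF@10 ID@11 stall=2 (RAW on I5.r1 (WB@13)) EX@14 MEM@15 WB@16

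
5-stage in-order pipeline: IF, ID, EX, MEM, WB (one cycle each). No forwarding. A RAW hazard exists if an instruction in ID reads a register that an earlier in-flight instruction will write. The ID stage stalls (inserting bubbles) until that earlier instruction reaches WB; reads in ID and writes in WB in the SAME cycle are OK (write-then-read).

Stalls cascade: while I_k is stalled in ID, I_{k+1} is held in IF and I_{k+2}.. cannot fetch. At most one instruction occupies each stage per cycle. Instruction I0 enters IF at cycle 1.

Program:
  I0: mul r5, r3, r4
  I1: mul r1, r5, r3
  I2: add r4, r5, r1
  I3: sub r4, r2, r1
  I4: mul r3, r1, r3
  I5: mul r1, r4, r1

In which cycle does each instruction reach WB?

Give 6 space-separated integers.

I0 mul r5 <- r3,r4: IF@1 ID@2 stall=0 (-) EX@3 MEM@4 WB@5
I1 mul r1 <- r5,r3: IF@2 ID@3 stall=2 (RAW on I0.r5 (WB@5)) EX@6 MEM@7 WB@8
I2 add r4 <- r5,r1: IF@3 ID@6 stall=2 (RAW on I1.r1 (WB@8)) EX@9 MEM@10 WB@11
I3 sub r4 <- r2,r1: IF@6 ID@9 stall=0 (-) EX@10 MEM@11 WB@12
I4 mul r3 <- r1,r3: IF@9 ID@10 stall=0 (-) EX@11 MEM@12 WB@13
I5 mul r1 <- r4,r1: IF@10 ID@11 stall=1 (RAW on I3.r4 (WB@12)) EX@13 MEM@14 WB@15

Answer: 5 8 11 12 13 15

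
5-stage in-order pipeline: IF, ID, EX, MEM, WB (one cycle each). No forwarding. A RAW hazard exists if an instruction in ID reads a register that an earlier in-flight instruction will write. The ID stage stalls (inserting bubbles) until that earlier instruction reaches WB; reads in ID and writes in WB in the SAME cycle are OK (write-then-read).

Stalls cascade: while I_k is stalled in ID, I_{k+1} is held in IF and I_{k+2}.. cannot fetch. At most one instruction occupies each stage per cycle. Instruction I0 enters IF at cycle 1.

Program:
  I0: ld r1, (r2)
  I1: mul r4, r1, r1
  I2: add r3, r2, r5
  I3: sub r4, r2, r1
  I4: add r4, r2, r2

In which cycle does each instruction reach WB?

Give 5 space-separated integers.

Answer: 5 8 9 10 11

Derivation:
I0 ld r1 <- r2: IF@1 ID@2 stall=0 (-) EX@3 MEM@4 WB@5
I1 mul r4 <- r1,r1: IF@2 ID@3 stall=2 (RAW on I0.r1 (WB@5)) EX@6 MEM@7 WB@8
I2 add r3 <- r2,r5: IF@3 ID@6 stall=0 (-) EX@7 MEM@8 WB@9
I3 sub r4 <- r2,r1: IF@6 ID@7 stall=0 (-) EX@8 MEM@9 WB@10
I4 add r4 <- r2,r2: IF@7 ID@8 stall=0 (-) EX@9 MEM@10 WB@11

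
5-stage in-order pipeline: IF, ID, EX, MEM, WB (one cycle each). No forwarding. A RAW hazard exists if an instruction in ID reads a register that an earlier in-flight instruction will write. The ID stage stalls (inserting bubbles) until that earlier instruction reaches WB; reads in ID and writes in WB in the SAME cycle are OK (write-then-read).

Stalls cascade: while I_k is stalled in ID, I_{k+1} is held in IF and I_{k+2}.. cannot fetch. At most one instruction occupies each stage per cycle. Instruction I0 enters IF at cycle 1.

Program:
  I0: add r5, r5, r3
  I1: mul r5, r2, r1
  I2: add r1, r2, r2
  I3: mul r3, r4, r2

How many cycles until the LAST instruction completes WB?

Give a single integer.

I0 add r5 <- r5,r3: IF@1 ID@2 stall=0 (-) EX@3 MEM@4 WB@5
I1 mul r5 <- r2,r1: IF@2 ID@3 stall=0 (-) EX@4 MEM@5 WB@6
I2 add r1 <- r2,r2: IF@3 ID@4 stall=0 (-) EX@5 MEM@6 WB@7
I3 mul r3 <- r4,r2: IF@4 ID@5 stall=0 (-) EX@6 MEM@7 WB@8

Answer: 8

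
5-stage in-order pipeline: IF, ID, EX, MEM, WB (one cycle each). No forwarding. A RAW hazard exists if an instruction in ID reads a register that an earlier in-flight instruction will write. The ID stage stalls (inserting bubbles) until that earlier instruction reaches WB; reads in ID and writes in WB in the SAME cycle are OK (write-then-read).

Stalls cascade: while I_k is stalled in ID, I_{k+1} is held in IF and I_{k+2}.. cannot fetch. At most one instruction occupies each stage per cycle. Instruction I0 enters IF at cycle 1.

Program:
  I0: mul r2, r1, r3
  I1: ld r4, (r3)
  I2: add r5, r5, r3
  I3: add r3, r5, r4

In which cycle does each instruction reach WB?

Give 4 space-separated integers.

Answer: 5 6 7 10

Derivation:
I0 mul r2 <- r1,r3: IF@1 ID@2 stall=0 (-) EX@3 MEM@4 WB@5
I1 ld r4 <- r3: IF@2 ID@3 stall=0 (-) EX@4 MEM@5 WB@6
I2 add r5 <- r5,r3: IF@3 ID@4 stall=0 (-) EX@5 MEM@6 WB@7
I3 add r3 <- r5,r4: IF@4 ID@5 stall=2 (RAW on I2.r5 (WB@7)) EX@8 MEM@9 WB@10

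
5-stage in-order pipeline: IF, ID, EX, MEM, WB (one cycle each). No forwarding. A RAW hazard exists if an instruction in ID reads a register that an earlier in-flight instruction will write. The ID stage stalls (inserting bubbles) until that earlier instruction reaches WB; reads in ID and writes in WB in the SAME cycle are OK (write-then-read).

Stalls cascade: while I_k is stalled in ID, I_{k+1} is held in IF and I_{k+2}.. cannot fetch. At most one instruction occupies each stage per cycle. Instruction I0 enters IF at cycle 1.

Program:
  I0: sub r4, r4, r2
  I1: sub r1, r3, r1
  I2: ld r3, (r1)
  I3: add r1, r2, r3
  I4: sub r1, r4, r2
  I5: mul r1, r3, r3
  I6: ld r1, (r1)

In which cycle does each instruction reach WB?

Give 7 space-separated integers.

Answer: 5 6 9 12 13 14 17

Derivation:
I0 sub r4 <- r4,r2: IF@1 ID@2 stall=0 (-) EX@3 MEM@4 WB@5
I1 sub r1 <- r3,r1: IF@2 ID@3 stall=0 (-) EX@4 MEM@5 WB@6
I2 ld r3 <- r1: IF@3 ID@4 stall=2 (RAW on I1.r1 (WB@6)) EX@7 MEM@8 WB@9
I3 add r1 <- r2,r3: IF@4 ID@7 stall=2 (RAW on I2.r3 (WB@9)) EX@10 MEM@11 WB@12
I4 sub r1 <- r4,r2: IF@7 ID@10 stall=0 (-) EX@11 MEM@12 WB@13
I5 mul r1 <- r3,r3: IF@10 ID@11 stall=0 (-) EX@12 MEM@13 WB@14
I6 ld r1 <- r1: IF@11 ID@12 stall=2 (RAW on I5.r1 (WB@14)) EX@15 MEM@16 WB@17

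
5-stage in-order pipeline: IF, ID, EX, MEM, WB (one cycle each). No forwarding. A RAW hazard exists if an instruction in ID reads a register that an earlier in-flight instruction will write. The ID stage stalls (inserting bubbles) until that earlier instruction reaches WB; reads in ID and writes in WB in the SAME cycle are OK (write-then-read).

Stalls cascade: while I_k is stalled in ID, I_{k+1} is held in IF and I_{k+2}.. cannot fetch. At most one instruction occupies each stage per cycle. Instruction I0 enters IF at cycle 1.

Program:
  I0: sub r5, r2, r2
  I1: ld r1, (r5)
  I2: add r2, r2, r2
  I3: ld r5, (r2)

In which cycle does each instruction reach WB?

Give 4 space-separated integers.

Answer: 5 8 9 12

Derivation:
I0 sub r5 <- r2,r2: IF@1 ID@2 stall=0 (-) EX@3 MEM@4 WB@5
I1 ld r1 <- r5: IF@2 ID@3 stall=2 (RAW on I0.r5 (WB@5)) EX@6 MEM@7 WB@8
I2 add r2 <- r2,r2: IF@3 ID@6 stall=0 (-) EX@7 MEM@8 WB@9
I3 ld r5 <- r2: IF@6 ID@7 stall=2 (RAW on I2.r2 (WB@9)) EX@10 MEM@11 WB@12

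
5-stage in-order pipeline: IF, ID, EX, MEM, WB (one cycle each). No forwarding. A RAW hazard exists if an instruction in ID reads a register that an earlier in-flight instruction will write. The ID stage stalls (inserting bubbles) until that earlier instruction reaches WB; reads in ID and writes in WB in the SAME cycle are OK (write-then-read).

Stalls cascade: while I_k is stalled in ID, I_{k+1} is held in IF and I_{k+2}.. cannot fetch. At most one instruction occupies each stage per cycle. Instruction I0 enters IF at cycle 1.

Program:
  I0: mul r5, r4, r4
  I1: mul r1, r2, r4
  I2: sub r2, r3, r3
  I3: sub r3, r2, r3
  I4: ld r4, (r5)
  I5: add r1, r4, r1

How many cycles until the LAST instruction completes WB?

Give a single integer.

I0 mul r5 <- r4,r4: IF@1 ID@2 stall=0 (-) EX@3 MEM@4 WB@5
I1 mul r1 <- r2,r4: IF@2 ID@3 stall=0 (-) EX@4 MEM@5 WB@6
I2 sub r2 <- r3,r3: IF@3 ID@4 stall=0 (-) EX@5 MEM@6 WB@7
I3 sub r3 <- r2,r3: IF@4 ID@5 stall=2 (RAW on I2.r2 (WB@7)) EX@8 MEM@9 WB@10
I4 ld r4 <- r5: IF@5 ID@8 stall=0 (-) EX@9 MEM@10 WB@11
I5 add r1 <- r4,r1: IF@8 ID@9 stall=2 (RAW on I4.r4 (WB@11)) EX@12 MEM@13 WB@14

Answer: 14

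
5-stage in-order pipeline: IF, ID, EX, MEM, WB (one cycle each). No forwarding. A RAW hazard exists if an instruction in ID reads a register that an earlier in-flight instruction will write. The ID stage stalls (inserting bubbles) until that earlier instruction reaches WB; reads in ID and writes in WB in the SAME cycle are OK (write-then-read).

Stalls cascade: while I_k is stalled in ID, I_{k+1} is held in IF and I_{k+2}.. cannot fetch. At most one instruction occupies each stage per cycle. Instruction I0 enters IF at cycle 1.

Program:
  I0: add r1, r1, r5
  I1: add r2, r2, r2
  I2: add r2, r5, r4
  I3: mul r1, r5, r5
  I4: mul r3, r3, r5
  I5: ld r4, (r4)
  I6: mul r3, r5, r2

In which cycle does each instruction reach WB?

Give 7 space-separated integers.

I0 add r1 <- r1,r5: IF@1 ID@2 stall=0 (-) EX@3 MEM@4 WB@5
I1 add r2 <- r2,r2: IF@2 ID@3 stall=0 (-) EX@4 MEM@5 WB@6
I2 add r2 <- r5,r4: IF@3 ID@4 stall=0 (-) EX@5 MEM@6 WB@7
I3 mul r1 <- r5,r5: IF@4 ID@5 stall=0 (-) EX@6 MEM@7 WB@8
I4 mul r3 <- r3,r5: IF@5 ID@6 stall=0 (-) EX@7 MEM@8 WB@9
I5 ld r4 <- r4: IF@6 ID@7 stall=0 (-) EX@8 MEM@9 WB@10
I6 mul r3 <- r5,r2: IF@7 ID@8 stall=0 (-) EX@9 MEM@10 WB@11

Answer: 5 6 7 8 9 10 11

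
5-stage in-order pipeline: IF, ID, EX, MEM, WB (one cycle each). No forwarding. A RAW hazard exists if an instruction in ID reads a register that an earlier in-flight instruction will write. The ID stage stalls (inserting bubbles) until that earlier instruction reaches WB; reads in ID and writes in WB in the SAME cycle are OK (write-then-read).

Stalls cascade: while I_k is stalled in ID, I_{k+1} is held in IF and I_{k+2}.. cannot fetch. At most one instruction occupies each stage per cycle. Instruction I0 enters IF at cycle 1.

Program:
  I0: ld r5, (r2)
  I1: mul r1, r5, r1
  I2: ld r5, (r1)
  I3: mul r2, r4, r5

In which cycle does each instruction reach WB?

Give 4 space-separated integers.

Answer: 5 8 11 14

Derivation:
I0 ld r5 <- r2: IF@1 ID@2 stall=0 (-) EX@3 MEM@4 WB@5
I1 mul r1 <- r5,r1: IF@2 ID@3 stall=2 (RAW on I0.r5 (WB@5)) EX@6 MEM@7 WB@8
I2 ld r5 <- r1: IF@3 ID@6 stall=2 (RAW on I1.r1 (WB@8)) EX@9 MEM@10 WB@11
I3 mul r2 <- r4,r5: IF@6 ID@9 stall=2 (RAW on I2.r5 (WB@11)) EX@12 MEM@13 WB@14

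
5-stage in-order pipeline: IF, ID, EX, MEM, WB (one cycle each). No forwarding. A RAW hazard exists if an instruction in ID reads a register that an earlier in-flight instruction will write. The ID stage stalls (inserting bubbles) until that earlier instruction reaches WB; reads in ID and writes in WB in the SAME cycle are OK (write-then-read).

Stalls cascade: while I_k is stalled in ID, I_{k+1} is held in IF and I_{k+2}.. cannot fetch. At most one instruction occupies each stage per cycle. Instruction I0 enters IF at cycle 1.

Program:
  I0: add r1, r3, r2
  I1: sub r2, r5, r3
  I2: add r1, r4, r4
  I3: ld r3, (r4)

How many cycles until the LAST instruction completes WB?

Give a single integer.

Answer: 8

Derivation:
I0 add r1 <- r3,r2: IF@1 ID@2 stall=0 (-) EX@3 MEM@4 WB@5
I1 sub r2 <- r5,r3: IF@2 ID@3 stall=0 (-) EX@4 MEM@5 WB@6
I2 add r1 <- r4,r4: IF@3 ID@4 stall=0 (-) EX@5 MEM@6 WB@7
I3 ld r3 <- r4: IF@4 ID@5 stall=0 (-) EX@6 MEM@7 WB@8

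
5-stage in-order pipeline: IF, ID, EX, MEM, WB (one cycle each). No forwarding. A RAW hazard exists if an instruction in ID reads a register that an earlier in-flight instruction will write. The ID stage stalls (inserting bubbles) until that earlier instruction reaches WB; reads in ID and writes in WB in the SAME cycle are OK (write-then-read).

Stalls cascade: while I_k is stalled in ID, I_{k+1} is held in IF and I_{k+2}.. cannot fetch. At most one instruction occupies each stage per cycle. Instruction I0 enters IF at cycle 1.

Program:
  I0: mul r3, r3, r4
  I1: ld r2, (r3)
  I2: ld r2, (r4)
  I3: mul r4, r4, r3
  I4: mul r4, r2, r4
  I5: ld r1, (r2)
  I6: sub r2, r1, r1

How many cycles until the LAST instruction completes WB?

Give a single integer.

I0 mul r3 <- r3,r4: IF@1 ID@2 stall=0 (-) EX@3 MEM@4 WB@5
I1 ld r2 <- r3: IF@2 ID@3 stall=2 (RAW on I0.r3 (WB@5)) EX@6 MEM@7 WB@8
I2 ld r2 <- r4: IF@3 ID@6 stall=0 (-) EX@7 MEM@8 WB@9
I3 mul r4 <- r4,r3: IF@6 ID@7 stall=0 (-) EX@8 MEM@9 WB@10
I4 mul r4 <- r2,r4: IF@7 ID@8 stall=2 (RAW on I3.r4 (WB@10)) EX@11 MEM@12 WB@13
I5 ld r1 <- r2: IF@8 ID@11 stall=0 (-) EX@12 MEM@13 WB@14
I6 sub r2 <- r1,r1: IF@11 ID@12 stall=2 (RAW on I5.r1 (WB@14)) EX@15 MEM@16 WB@17

Answer: 17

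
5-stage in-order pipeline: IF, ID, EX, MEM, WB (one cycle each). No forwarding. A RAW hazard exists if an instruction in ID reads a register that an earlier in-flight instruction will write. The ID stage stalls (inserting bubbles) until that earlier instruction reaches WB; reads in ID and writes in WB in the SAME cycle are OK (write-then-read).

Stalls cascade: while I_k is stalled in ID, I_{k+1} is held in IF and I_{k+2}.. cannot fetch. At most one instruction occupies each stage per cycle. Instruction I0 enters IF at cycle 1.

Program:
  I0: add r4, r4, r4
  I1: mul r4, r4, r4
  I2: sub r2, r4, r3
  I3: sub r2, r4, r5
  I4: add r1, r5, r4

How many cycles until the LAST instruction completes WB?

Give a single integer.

I0 add r4 <- r4,r4: IF@1 ID@2 stall=0 (-) EX@3 MEM@4 WB@5
I1 mul r4 <- r4,r4: IF@2 ID@3 stall=2 (RAW on I0.r4 (WB@5)) EX@6 MEM@7 WB@8
I2 sub r2 <- r4,r3: IF@3 ID@6 stall=2 (RAW on I1.r4 (WB@8)) EX@9 MEM@10 WB@11
I3 sub r2 <- r4,r5: IF@6 ID@9 stall=0 (-) EX@10 MEM@11 WB@12
I4 add r1 <- r5,r4: IF@9 ID@10 stall=0 (-) EX@11 MEM@12 WB@13

Answer: 13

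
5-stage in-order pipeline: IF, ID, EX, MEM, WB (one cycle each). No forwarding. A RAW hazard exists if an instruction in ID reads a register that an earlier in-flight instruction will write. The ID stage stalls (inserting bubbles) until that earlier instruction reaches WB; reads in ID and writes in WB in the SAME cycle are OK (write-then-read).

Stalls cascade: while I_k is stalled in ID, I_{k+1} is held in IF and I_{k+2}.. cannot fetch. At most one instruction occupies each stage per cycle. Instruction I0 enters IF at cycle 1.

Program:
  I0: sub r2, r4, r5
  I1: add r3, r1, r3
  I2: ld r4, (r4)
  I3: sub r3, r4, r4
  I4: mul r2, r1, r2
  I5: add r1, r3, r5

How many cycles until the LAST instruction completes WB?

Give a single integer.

Answer: 13

Derivation:
I0 sub r2 <- r4,r5: IF@1 ID@2 stall=0 (-) EX@3 MEM@4 WB@5
I1 add r3 <- r1,r3: IF@2 ID@3 stall=0 (-) EX@4 MEM@5 WB@6
I2 ld r4 <- r4: IF@3 ID@4 stall=0 (-) EX@5 MEM@6 WB@7
I3 sub r3 <- r4,r4: IF@4 ID@5 stall=2 (RAW on I2.r4 (WB@7)) EX@8 MEM@9 WB@10
I4 mul r2 <- r1,r2: IF@5 ID@8 stall=0 (-) EX@9 MEM@10 WB@11
I5 add r1 <- r3,r5: IF@8 ID@9 stall=1 (RAW on I3.r3 (WB@10)) EX@11 MEM@12 WB@13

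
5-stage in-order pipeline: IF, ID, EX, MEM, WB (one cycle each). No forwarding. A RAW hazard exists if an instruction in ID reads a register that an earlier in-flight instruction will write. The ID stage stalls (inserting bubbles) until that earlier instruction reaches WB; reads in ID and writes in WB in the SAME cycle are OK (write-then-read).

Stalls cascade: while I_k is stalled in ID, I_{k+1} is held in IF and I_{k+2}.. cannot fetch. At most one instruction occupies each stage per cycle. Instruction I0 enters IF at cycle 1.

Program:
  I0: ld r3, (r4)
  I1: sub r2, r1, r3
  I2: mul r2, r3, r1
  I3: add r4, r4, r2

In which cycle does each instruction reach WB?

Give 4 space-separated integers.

I0 ld r3 <- r4: IF@1 ID@2 stall=0 (-) EX@3 MEM@4 WB@5
I1 sub r2 <- r1,r3: IF@2 ID@3 stall=2 (RAW on I0.r3 (WB@5)) EX@6 MEM@7 WB@8
I2 mul r2 <- r3,r1: IF@3 ID@6 stall=0 (-) EX@7 MEM@8 WB@9
I3 add r4 <- r4,r2: IF@6 ID@7 stall=2 (RAW on I2.r2 (WB@9)) EX@10 MEM@11 WB@12

Answer: 5 8 9 12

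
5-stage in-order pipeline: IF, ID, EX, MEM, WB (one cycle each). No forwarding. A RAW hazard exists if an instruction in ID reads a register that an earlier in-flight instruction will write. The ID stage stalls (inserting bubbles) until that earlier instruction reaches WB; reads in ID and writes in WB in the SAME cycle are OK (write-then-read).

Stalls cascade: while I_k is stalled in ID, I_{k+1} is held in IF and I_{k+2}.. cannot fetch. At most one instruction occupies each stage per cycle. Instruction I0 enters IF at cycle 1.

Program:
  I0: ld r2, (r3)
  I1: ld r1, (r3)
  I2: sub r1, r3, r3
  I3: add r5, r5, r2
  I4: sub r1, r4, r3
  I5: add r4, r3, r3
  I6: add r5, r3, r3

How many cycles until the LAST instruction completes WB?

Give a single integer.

Answer: 11

Derivation:
I0 ld r2 <- r3: IF@1 ID@2 stall=0 (-) EX@3 MEM@4 WB@5
I1 ld r1 <- r3: IF@2 ID@3 stall=0 (-) EX@4 MEM@5 WB@6
I2 sub r1 <- r3,r3: IF@3 ID@4 stall=0 (-) EX@5 MEM@6 WB@7
I3 add r5 <- r5,r2: IF@4 ID@5 stall=0 (-) EX@6 MEM@7 WB@8
I4 sub r1 <- r4,r3: IF@5 ID@6 stall=0 (-) EX@7 MEM@8 WB@9
I5 add r4 <- r3,r3: IF@6 ID@7 stall=0 (-) EX@8 MEM@9 WB@10
I6 add r5 <- r3,r3: IF@7 ID@8 stall=0 (-) EX@9 MEM@10 WB@11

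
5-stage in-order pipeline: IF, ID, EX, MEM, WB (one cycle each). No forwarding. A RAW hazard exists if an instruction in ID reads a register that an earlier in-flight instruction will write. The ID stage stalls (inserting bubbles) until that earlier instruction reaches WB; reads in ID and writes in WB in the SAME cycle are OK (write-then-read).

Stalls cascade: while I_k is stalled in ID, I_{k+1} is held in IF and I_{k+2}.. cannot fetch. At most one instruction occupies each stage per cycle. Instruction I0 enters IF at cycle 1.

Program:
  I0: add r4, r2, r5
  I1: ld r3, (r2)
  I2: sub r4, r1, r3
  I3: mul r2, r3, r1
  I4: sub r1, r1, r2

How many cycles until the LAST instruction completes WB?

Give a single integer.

Answer: 13

Derivation:
I0 add r4 <- r2,r5: IF@1 ID@2 stall=0 (-) EX@3 MEM@4 WB@5
I1 ld r3 <- r2: IF@2 ID@3 stall=0 (-) EX@4 MEM@5 WB@6
I2 sub r4 <- r1,r3: IF@3 ID@4 stall=2 (RAW on I1.r3 (WB@6)) EX@7 MEM@8 WB@9
I3 mul r2 <- r3,r1: IF@4 ID@7 stall=0 (-) EX@8 MEM@9 WB@10
I4 sub r1 <- r1,r2: IF@7 ID@8 stall=2 (RAW on I3.r2 (WB@10)) EX@11 MEM@12 WB@13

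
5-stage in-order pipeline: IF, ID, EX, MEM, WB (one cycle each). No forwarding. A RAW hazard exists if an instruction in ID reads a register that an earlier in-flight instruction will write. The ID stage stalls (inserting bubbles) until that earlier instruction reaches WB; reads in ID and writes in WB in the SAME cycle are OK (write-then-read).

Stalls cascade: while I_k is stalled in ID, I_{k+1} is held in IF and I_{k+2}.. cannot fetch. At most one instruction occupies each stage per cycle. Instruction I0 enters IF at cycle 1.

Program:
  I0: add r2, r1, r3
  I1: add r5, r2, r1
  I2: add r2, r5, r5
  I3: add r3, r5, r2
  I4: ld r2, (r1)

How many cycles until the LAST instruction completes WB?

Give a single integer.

Answer: 15

Derivation:
I0 add r2 <- r1,r3: IF@1 ID@2 stall=0 (-) EX@3 MEM@4 WB@5
I1 add r5 <- r2,r1: IF@2 ID@3 stall=2 (RAW on I0.r2 (WB@5)) EX@6 MEM@7 WB@8
I2 add r2 <- r5,r5: IF@3 ID@6 stall=2 (RAW on I1.r5 (WB@8)) EX@9 MEM@10 WB@11
I3 add r3 <- r5,r2: IF@6 ID@9 stall=2 (RAW on I2.r2 (WB@11)) EX@12 MEM@13 WB@14
I4 ld r2 <- r1: IF@9 ID@12 stall=0 (-) EX@13 MEM@14 WB@15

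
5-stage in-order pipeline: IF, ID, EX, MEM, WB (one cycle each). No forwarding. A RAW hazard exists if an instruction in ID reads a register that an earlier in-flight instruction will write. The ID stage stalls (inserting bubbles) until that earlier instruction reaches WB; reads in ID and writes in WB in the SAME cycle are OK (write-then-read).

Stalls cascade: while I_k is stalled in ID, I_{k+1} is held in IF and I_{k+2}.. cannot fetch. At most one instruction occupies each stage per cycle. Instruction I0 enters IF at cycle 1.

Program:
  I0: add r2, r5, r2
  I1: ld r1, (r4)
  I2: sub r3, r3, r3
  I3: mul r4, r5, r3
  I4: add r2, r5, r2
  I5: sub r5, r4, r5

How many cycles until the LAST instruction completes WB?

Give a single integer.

Answer: 13

Derivation:
I0 add r2 <- r5,r2: IF@1 ID@2 stall=0 (-) EX@3 MEM@4 WB@5
I1 ld r1 <- r4: IF@2 ID@3 stall=0 (-) EX@4 MEM@5 WB@6
I2 sub r3 <- r3,r3: IF@3 ID@4 stall=0 (-) EX@5 MEM@6 WB@7
I3 mul r4 <- r5,r3: IF@4 ID@5 stall=2 (RAW on I2.r3 (WB@7)) EX@8 MEM@9 WB@10
I4 add r2 <- r5,r2: IF@5 ID@8 stall=0 (-) EX@9 MEM@10 WB@11
I5 sub r5 <- r4,r5: IF@8 ID@9 stall=1 (RAW on I3.r4 (WB@10)) EX@11 MEM@12 WB@13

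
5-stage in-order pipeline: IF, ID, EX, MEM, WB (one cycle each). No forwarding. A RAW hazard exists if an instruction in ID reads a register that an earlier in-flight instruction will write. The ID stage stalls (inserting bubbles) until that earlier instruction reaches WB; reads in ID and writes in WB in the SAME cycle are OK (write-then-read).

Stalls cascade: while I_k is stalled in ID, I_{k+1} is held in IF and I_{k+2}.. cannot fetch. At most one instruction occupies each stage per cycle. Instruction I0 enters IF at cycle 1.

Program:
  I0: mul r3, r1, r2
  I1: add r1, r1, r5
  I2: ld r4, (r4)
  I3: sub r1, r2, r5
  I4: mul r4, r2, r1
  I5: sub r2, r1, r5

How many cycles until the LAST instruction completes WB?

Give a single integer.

Answer: 12

Derivation:
I0 mul r3 <- r1,r2: IF@1 ID@2 stall=0 (-) EX@3 MEM@4 WB@5
I1 add r1 <- r1,r5: IF@2 ID@3 stall=0 (-) EX@4 MEM@5 WB@6
I2 ld r4 <- r4: IF@3 ID@4 stall=0 (-) EX@5 MEM@6 WB@7
I3 sub r1 <- r2,r5: IF@4 ID@5 stall=0 (-) EX@6 MEM@7 WB@8
I4 mul r4 <- r2,r1: IF@5 ID@6 stall=2 (RAW on I3.r1 (WB@8)) EX@9 MEM@10 WB@11
I5 sub r2 <- r1,r5: IF@6 ID@9 stall=0 (-) EX@10 MEM@11 WB@12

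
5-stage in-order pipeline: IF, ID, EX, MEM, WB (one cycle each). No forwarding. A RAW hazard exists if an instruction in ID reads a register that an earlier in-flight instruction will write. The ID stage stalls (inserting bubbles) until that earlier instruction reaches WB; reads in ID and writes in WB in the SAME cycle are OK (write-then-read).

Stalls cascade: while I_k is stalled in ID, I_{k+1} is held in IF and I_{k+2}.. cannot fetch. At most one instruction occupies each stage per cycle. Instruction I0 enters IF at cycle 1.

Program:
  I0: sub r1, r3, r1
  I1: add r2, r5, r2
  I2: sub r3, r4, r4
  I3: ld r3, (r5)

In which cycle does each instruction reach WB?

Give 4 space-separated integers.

I0 sub r1 <- r3,r1: IF@1 ID@2 stall=0 (-) EX@3 MEM@4 WB@5
I1 add r2 <- r5,r2: IF@2 ID@3 stall=0 (-) EX@4 MEM@5 WB@6
I2 sub r3 <- r4,r4: IF@3 ID@4 stall=0 (-) EX@5 MEM@6 WB@7
I3 ld r3 <- r5: IF@4 ID@5 stall=0 (-) EX@6 MEM@7 WB@8

Answer: 5 6 7 8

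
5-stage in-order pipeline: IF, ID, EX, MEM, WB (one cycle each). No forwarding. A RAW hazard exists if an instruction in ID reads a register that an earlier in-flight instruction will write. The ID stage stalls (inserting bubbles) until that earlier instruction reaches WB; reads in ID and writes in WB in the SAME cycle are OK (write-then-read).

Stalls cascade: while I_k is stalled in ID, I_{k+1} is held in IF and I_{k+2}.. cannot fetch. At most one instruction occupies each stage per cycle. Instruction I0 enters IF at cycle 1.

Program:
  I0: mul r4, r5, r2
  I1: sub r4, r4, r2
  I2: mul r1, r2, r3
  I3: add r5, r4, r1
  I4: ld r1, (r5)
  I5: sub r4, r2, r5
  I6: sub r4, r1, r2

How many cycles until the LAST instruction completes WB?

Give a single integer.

I0 mul r4 <- r5,r2: IF@1 ID@2 stall=0 (-) EX@3 MEM@4 WB@5
I1 sub r4 <- r4,r2: IF@2 ID@3 stall=2 (RAW on I0.r4 (WB@5)) EX@6 MEM@7 WB@8
I2 mul r1 <- r2,r3: IF@3 ID@6 stall=0 (-) EX@7 MEM@8 WB@9
I3 add r5 <- r4,r1: IF@6 ID@7 stall=2 (RAW on I2.r1 (WB@9)) EX@10 MEM@11 WB@12
I4 ld r1 <- r5: IF@7 ID@10 stall=2 (RAW on I3.r5 (WB@12)) EX@13 MEM@14 WB@15
I5 sub r4 <- r2,r5: IF@10 ID@13 stall=0 (-) EX@14 MEM@15 WB@16
I6 sub r4 <- r1,r2: IF@13 ID@14 stall=1 (RAW on I4.r1 (WB@15)) EX@16 MEM@17 WB@18

Answer: 18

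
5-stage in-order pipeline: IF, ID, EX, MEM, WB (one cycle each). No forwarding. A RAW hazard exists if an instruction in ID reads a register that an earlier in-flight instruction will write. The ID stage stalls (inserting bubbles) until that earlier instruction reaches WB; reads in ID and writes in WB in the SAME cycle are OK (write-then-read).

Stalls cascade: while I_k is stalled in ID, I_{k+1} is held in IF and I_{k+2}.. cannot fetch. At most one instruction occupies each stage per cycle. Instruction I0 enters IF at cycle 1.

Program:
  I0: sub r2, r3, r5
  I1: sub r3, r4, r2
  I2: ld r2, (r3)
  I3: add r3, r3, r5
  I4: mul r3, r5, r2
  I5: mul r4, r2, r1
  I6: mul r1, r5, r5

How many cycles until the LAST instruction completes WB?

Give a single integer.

Answer: 16

Derivation:
I0 sub r2 <- r3,r5: IF@1 ID@2 stall=0 (-) EX@3 MEM@4 WB@5
I1 sub r3 <- r4,r2: IF@2 ID@3 stall=2 (RAW on I0.r2 (WB@5)) EX@6 MEM@7 WB@8
I2 ld r2 <- r3: IF@3 ID@6 stall=2 (RAW on I1.r3 (WB@8)) EX@9 MEM@10 WB@11
I3 add r3 <- r3,r5: IF@6 ID@9 stall=0 (-) EX@10 MEM@11 WB@12
I4 mul r3 <- r5,r2: IF@9 ID@10 stall=1 (RAW on I2.r2 (WB@11)) EX@12 MEM@13 WB@14
I5 mul r4 <- r2,r1: IF@10 ID@12 stall=0 (-) EX@13 MEM@14 WB@15
I6 mul r1 <- r5,r5: IF@12 ID@13 stall=0 (-) EX@14 MEM@15 WB@16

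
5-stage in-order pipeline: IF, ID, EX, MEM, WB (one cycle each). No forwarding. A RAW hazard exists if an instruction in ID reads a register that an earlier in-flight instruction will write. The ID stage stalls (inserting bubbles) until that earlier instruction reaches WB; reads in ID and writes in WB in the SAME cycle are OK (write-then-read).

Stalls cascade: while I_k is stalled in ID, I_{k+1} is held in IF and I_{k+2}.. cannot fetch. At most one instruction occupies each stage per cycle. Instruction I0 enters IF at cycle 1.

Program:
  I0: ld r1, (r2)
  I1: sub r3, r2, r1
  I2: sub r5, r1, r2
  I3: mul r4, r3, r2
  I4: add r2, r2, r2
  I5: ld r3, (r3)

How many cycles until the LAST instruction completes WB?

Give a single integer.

Answer: 13

Derivation:
I0 ld r1 <- r2: IF@1 ID@2 stall=0 (-) EX@3 MEM@4 WB@5
I1 sub r3 <- r2,r1: IF@2 ID@3 stall=2 (RAW on I0.r1 (WB@5)) EX@6 MEM@7 WB@8
I2 sub r5 <- r1,r2: IF@3 ID@6 stall=0 (-) EX@7 MEM@8 WB@9
I3 mul r4 <- r3,r2: IF@6 ID@7 stall=1 (RAW on I1.r3 (WB@8)) EX@9 MEM@10 WB@11
I4 add r2 <- r2,r2: IF@7 ID@9 stall=0 (-) EX@10 MEM@11 WB@12
I5 ld r3 <- r3: IF@9 ID@10 stall=0 (-) EX@11 MEM@12 WB@13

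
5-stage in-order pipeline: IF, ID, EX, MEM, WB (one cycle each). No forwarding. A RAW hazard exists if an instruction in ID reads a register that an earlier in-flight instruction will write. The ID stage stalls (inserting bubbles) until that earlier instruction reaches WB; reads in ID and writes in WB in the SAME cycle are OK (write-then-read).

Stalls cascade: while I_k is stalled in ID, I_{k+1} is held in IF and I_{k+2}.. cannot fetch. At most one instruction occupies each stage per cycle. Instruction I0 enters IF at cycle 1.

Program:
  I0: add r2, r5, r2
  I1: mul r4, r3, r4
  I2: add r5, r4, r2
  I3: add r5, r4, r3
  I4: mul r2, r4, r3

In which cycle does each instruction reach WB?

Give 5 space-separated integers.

I0 add r2 <- r5,r2: IF@1 ID@2 stall=0 (-) EX@3 MEM@4 WB@5
I1 mul r4 <- r3,r4: IF@2 ID@3 stall=0 (-) EX@4 MEM@5 WB@6
I2 add r5 <- r4,r2: IF@3 ID@4 stall=2 (RAW on I1.r4 (WB@6)) EX@7 MEM@8 WB@9
I3 add r5 <- r4,r3: IF@4 ID@7 stall=0 (-) EX@8 MEM@9 WB@10
I4 mul r2 <- r4,r3: IF@7 ID@8 stall=0 (-) EX@9 MEM@10 WB@11

Answer: 5 6 9 10 11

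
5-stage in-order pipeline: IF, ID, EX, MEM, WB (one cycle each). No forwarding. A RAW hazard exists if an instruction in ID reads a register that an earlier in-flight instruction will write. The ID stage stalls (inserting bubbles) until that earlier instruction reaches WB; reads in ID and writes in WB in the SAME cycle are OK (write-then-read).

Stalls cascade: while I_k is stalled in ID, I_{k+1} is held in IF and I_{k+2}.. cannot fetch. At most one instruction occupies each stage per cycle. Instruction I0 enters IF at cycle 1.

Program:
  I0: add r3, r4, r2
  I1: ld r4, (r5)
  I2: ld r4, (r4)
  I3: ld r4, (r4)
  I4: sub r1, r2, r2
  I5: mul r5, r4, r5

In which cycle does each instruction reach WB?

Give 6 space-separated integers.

I0 add r3 <- r4,r2: IF@1 ID@2 stall=0 (-) EX@3 MEM@4 WB@5
I1 ld r4 <- r5: IF@2 ID@3 stall=0 (-) EX@4 MEM@5 WB@6
I2 ld r4 <- r4: IF@3 ID@4 stall=2 (RAW on I1.r4 (WB@6)) EX@7 MEM@8 WB@9
I3 ld r4 <- r4: IF@4 ID@7 stall=2 (RAW on I2.r4 (WB@9)) EX@10 MEM@11 WB@12
I4 sub r1 <- r2,r2: IF@7 ID@10 stall=0 (-) EX@11 MEM@12 WB@13
I5 mul r5 <- r4,r5: IF@10 ID@11 stall=1 (RAW on I3.r4 (WB@12)) EX@13 MEM@14 WB@15

Answer: 5 6 9 12 13 15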